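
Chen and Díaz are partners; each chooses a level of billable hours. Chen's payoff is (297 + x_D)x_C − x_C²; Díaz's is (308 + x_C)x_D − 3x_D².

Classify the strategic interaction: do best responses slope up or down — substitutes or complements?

strategic complements

Expanding Chen's payoff: 297x_C + x_Dx_C − x_C².
∂π/∂x_C = 297 + x_D − 2x_C = 0, so x_C = 148.5 + 0.5x_D.
The best-response slope dx_C/dx_D = 0.5 > 0: the reaction function is upward-sloping, so the choices are strategic complements.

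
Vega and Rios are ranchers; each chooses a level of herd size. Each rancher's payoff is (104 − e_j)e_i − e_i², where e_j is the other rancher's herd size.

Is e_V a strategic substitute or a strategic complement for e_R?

Vega's payoff is (104 − e_R)e_V − e_V².
∂π/∂e_V = 104 − e_R − 2e_V = 0, so e_V = 52 − 0.5e_R.
The best-response slope de_V/de_R = −0.5 < 0: the reaction function is downward-sloping, so the choices are strategic substitutes.

strategic substitutes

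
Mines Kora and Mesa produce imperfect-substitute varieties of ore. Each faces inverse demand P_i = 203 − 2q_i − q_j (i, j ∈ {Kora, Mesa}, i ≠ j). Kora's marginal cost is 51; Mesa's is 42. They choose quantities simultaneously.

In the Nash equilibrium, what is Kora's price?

Mine Kora's profit: π = q_{Kora}(203 − 2q_{Kora} − q_{Mesa}) − 51q_{Kora}.
∂π/∂q_{Kora} = 152 − 4q_{Kora} − q_{Mesa} = 0 ⇒ q_{Kora} = 38 − 0.25q_{Mesa}.
Similarly q_{Mesa} = 40.25 − 0.25q_{Kora}.
Substituting the second reaction function into the first: q_{Kora} = 38 − 0.25(40.25 − 0.25q_{Kora}), which gives 0.9375q_{Kora} = 27.9375 ⇒ q_{Kora} = 29.8.
Then q_{Mesa} = 40.25 − 0.25·29.8 = 32.8.
P_{Kora} = 203 − 2·29.8 − 32.8 = 110.6.

110.6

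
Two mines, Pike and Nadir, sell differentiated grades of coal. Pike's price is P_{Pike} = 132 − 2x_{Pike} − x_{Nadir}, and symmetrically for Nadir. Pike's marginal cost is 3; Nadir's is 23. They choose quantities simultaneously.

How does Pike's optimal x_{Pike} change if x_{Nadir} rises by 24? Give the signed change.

Mine Pike's profit: π = x_{Pike}(132 − 2x_{Pike} − x_{Nadir}) − 3x_{Pike}.
∂π/∂x_{Pike} = 129 − 4x_{Pike} − x_{Nadir} = 0 ⇒ x_{Pike} = 32.25 − 0.25x_{Nadir}.
The reaction-function slope is −0.25, so a 24-unit rise in x_{Nadir} moves x_{Pike} by −0.25 × 24 = −6. Pike's best response falls — the actions are strategic substitutes.

-6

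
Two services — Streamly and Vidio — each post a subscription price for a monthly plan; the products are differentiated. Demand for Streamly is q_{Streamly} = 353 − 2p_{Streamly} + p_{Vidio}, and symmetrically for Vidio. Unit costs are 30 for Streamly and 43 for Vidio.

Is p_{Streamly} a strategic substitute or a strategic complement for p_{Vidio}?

strategic complements

Streamly's profit: π = (p_{Streamly} − 30)(353 − 2p_{Streamly} + p_{Vidio}).
∂π/∂p_{Streamly} = 413 − 4p_{Streamly} + p_{Vidio} = 0 ⇒ p_{Streamly} = 103.25 + 0.25p_{Vidio}.
The best-response slope dp_{Streamly}/dp_{Vidio} = 0.25 > 0: the reaction function is upward-sloping, so the choices are strategic complements.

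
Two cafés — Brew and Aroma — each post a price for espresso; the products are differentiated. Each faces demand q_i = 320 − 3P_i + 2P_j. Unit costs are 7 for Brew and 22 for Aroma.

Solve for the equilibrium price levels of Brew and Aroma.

88.0625, 93.6875

Brew's profit: π = (P_{Brew} − 7)(320 − 3P_{Brew} + 2P_{Aroma}).
∂π/∂P_{Brew} = 341 − 6P_{Brew} + 2P_{Aroma} = 0 ⇒ P_{Brew} = 341/6 + (1/3)P_{Aroma}.
Similarly P_{Aroma} = 193/3 + (1/3)P_{Brew}.
Substituting the second reaction function into the first: P_{Brew} = 341/6 + (1/3)(193/3 + (1/3)P_{Brew}), which gives (8/9)P_{Brew} = 1409/18 ⇒ P_{Brew} = 88.0625.
Then P_{Aroma} = 193/3 + (1/3)·88.0625 = 93.6875.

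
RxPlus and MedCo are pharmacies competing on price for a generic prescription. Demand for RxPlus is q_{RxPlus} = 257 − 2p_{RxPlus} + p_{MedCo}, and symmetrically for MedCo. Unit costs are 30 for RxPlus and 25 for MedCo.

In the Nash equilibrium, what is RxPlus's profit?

RxPlus's profit: π = (p_{RxPlus} − 30)(257 − 2p_{RxPlus} + p_{MedCo}).
∂π/∂p_{RxPlus} = 317 − 4p_{RxPlus} + p_{MedCo} = 0 ⇒ p_{RxPlus} = 79.25 + 0.25p_{MedCo}.
Similarly p_{MedCo} = 76.75 + 0.25p_{RxPlus}.
Substituting the second reaction function into the first: p_{RxPlus} = 79.25 + 0.25(76.75 + 0.25p_{RxPlus}), which gives 0.9375p_{RxPlus} = 98.4375 ⇒ p_{RxPlus} = 105.
Then p_{MedCo} = 76.75 + 0.25·105 = 103.
q_{RxPlus} = 257 − 2·105 + 103 = 150.
Profit = (105 − 30)·150 = 11250.

11250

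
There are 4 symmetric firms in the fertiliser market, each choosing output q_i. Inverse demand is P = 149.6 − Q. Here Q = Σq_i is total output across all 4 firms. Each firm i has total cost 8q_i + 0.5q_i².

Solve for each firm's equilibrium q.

23.6

A representative firm's profit is π_i = q_i(149.6 − Q) − 8q_i − 0.5q_i², with Q = q_i + Σ_{j≠i} q_j.
First-order condition: 141.6 − 3q_i − Σ_{j≠i} q_j = 0.
With identical firms, set every q_j = q: then 141.6 − 3q − 3q = 0, i.e. q = 141.6/6 = 23.6.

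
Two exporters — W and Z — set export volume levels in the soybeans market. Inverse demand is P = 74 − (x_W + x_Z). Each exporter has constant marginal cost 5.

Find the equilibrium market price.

28

Exporter W's profit: π = x_W(74 − (x_W + x_Z)) − 5x_W.
∂π/∂x_W = 69 − 2x_W − x_Z = 0, so x_W = 34.5 − 0.5x_Z.
Setting x_W = x_Z in the reaction function: x_W = 34.5 − 0.5x_W, so x_W = 34.5 / 1.5 = 23.
Equilibrium price: P = 74 − 46 = 28.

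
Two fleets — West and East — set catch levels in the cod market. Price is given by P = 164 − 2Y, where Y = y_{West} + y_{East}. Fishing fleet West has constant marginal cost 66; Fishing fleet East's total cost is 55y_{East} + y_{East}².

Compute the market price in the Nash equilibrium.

Fishing fleet West's profit: π = y_{West}(164 − 2(y_{West} + y_{East})) − 66y_{West}.
∂π/∂y_{West} = 98 − 4y_{West} − 2y_{East} = 0, so y_{West} = 24.5 − 0.5y_{East}.
For East: ∂π/∂y_{East} = 109 − 6y_{East} − 2y_{West} = 0 ⇒ y_{East} = 109/6 − (1/3)y_{West}.
Substituting the second reaction function into the first: y_{West} = 24.5 − 0.5(109/6 − (1/3)y_{West}), which gives (5/6)y_{West} = 185/12 ⇒ y_{West} = 18.5.
Then y_{East} = 109/6 − (1/3)·18.5 = 12.
Equilibrium price: P = 164 − 2·30.5 = 103.

103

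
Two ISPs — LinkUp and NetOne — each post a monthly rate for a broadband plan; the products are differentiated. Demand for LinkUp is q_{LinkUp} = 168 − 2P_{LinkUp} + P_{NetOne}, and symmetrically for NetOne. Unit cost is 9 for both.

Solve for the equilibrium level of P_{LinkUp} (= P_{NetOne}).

62

LinkUp's profit: π = (P_{LinkUp} − 9)(168 − 2P_{LinkUp} + P_{NetOne}).
∂π/∂P_{LinkUp} = 186 − 4P_{LinkUp} + P_{NetOne} = 0 ⇒ P_{LinkUp} = 46.5 + 0.25P_{NetOne}.
Setting P_{LinkUp} = P_{NetOne} in the reaction function: P_{LinkUp} = 46.5 + 0.25P_{LinkUp}, so P_{LinkUp} = 46.5 / 0.75 = 62.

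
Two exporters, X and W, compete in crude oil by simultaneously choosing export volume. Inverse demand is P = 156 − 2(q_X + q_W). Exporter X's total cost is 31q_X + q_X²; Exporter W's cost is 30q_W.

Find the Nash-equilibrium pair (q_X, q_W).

Exporter X's profit: π = q_X(156 − 2(q_X + q_W)) − 31q_X − q_X².
∂π/∂q_X = 125 − 6q_X − 2q_W = 0, so q_X = 125/6 − (1/3)q_W.
For W: ∂π/∂q_W = 126 − 4q_W − 2q_X = 0 ⇒ q_W = 31.5 − 0.5q_X.
Substituting the second reaction function into the first: q_X = 125/6 − (1/3)(31.5 − 0.5q_X), which gives (5/6)q_X = 31/3 ⇒ q_X = 12.4.
Then q_W = 31.5 − 0.5·12.4 = 25.3.

12.4, 25.3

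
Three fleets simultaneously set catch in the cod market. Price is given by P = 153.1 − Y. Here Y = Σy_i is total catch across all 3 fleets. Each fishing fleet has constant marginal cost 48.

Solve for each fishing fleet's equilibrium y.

26.275

A representative fishing fleet's profit is π_i = y_i(153.1 − Y) − 48y_i, with Y = y_i + Σ_{j≠i} y_j.
First-order condition: 105.1 − 2y_i − Σ_{j≠i} y_j = 0.
With identical fishing fleets, set every y_j = y: then 105.1 − 2y − 2y = 0, i.e. y = 105.1/4 = 26.275.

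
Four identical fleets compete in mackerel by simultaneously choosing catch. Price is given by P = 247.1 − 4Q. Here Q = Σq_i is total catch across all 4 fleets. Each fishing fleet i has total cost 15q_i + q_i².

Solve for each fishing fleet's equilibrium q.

10.55

A representative fishing fleet's profit is π_i = q_i(247.1 − 4Q) − 15q_i − q_i², with Q = q_i + Σ_{j≠i} q_j.
First-order condition: 232.1 − 10q_i − 4Σ_{j≠i} q_j = 0.
With identical fishing fleets, set every q_j = q: then 232.1 − 10q − 12q = 0, i.e. q = 232.1/22 = 10.55.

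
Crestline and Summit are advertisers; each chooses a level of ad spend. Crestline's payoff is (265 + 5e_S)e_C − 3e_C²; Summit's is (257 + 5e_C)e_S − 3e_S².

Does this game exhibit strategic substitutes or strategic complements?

strategic complements

Expanding Crestline's payoff: 265e_C + 5e_Se_C − 3e_C².
∂π/∂e_C = 265 + 5e_S − 6e_C = 0, so e_C = 265/6 + (5/6)e_S.
The best-response slope de_C/de_S = 5/6 > 0: the reaction function is upward-sloping, so the choices are strategic complements.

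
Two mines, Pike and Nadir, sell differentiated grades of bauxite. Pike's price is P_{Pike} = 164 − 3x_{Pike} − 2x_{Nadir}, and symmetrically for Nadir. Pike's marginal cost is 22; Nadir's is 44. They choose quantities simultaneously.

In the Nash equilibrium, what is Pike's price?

79.375

Mine Pike's profit: π = x_{Pike}(164 − 3x_{Pike} − 2x_{Nadir}) − 22x_{Pike}.
∂π/∂x_{Pike} = 142 − 6x_{Pike} − 2x_{Nadir} = 0 ⇒ x_{Pike} = 71/3 − (1/3)x_{Nadir}.
Similarly x_{Nadir} = 20 − (1/3)x_{Pike}.
Substituting the second reaction function into the first: x_{Pike} = 71/3 − (1/3)(20 − (1/3)x_{Pike}), which gives (8/9)x_{Pike} = 17 ⇒ x_{Pike} = 19.125.
Then x_{Nadir} = 20 − (1/3)·19.125 = 13.625.
P_{Pike} = 164 − 3·19.125 − 2·13.625 = 79.375.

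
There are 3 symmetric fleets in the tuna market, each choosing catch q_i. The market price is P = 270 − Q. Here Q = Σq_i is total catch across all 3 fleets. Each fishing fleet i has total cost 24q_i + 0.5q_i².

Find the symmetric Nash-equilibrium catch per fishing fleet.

A representative fishing fleet's profit is π_i = q_i(270 − Q) − 24q_i − 0.5q_i², with Q = q_i + Σ_{j≠i} q_j.
First-order condition: 246 − 3q_i − Σ_{j≠i} q_j = 0.
With identical fishing fleets, set every q_j = q: then 246 − 3q − 2q = 0, i.e. q = 246/5 = 49.2.

49.2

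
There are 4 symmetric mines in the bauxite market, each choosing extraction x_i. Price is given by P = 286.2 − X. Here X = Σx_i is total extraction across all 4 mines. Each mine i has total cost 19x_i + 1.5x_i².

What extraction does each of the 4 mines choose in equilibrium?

A representative mine's profit is π_i = x_i(286.2 − X) − 19x_i − 1.5x_i², with X = x_i + Σ_{j≠i} x_j.
First-order condition: 267.2 − 5x_i − Σ_{j≠i} x_j = 0.
Imposing symmetry (x_j = x for all j) turns Σ_{j≠i} x_j into 3x, so 267.2 = 8x and x = 33.4.

33.4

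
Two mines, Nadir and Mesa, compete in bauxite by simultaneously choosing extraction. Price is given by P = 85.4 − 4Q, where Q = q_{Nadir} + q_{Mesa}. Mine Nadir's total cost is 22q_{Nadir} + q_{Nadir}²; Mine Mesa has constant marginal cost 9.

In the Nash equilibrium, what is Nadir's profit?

Mine Nadir's profit: π = q_{Nadir}(85.4 − 4(q_{Nadir} + q_{Mesa})) − 22q_{Nadir} − q_{Nadir}².
∂π/∂q_{Nadir} = 63.4 − 10q_{Nadir} − 4q_{Mesa} = 0, so q_{Nadir} = 6.34 − 0.4q_{Mesa}.
For Mesa: ∂π/∂q_{Mesa} = 76.4 − 8q_{Mesa} − 4q_{Nadir} = 0 ⇒ q_{Mesa} = 9.55 − 0.5q_{Nadir}.
Plugging q_{Mesa} into Nadir's best response: q_{Nadir} = 6.34 − 0.4(9.55 − 0.5q_{Nadir}) ⇒ 0.8q_{Nadir} = 2.52, so q_{Nadir} = 3.15.
Then q_{Mesa} = 9.55 − 0.5·3.15 = 7.975.
Price P = 85.4 − 4·11.125 = 40.9.
Nadir's profit: (40.9 − 22)·3.15 − (3.15)² = 49.6125.

49.6125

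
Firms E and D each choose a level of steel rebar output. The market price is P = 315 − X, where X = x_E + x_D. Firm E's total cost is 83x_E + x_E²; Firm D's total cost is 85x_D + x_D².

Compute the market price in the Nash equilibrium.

222.6

Firm E's profit: π = x_E(315 − (x_E + x_D)) − 83x_E − x_E².
∂π/∂x_E = 232 − 4x_E − x_D = 0, so x_E = 58 − 0.25x_D.
By the same steps for D: x_D = 57.5 − 0.25x_E.
Solving the two reaction functions simultaneously: (1 − (−0.25)(−0.25))x_E = 58 − 0.25·57.5, so 0.9375x_E = 43.625 and x_E = 698/15.
Then x_D = 57.5 − 0.25·(698/15) = 688/15.
Equilibrium price: P = 315 − 92.4 = 222.6.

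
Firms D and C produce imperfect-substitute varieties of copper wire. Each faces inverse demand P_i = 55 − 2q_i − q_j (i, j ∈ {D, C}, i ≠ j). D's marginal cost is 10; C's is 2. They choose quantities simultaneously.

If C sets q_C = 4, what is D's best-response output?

10.25

Firm D's profit: π = q_D(55 − 2q_D − q_C) − 10q_D.
∂π/∂q_D = 45 − 4q_D − q_C = 0 ⇒ q_D = 11.25 − 0.25q_C.
At q_C = 4: q_D = 11.25 − 0.25·4 = 10.25.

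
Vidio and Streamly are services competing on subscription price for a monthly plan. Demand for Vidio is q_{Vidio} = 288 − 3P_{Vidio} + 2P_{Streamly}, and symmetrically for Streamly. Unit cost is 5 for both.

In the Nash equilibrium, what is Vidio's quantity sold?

Vidio's profit: π = (P_{Vidio} − 5)(288 − 3P_{Vidio} + 2P_{Streamly}).
∂π/∂P_{Vidio} = 303 − 6P_{Vidio} + 2P_{Streamly} = 0 ⇒ P_{Vidio} = 50.5 + (1/3)P_{Streamly}.
The game is symmetric, so in equilibrium P_{Streamly} = P_{Vidio}: the reaction function gives (2/3)P_{Vidio} = 50.5, hence P_{Vidio} = 75.75.
q_{Vidio} = 288 − 3·75.75 + 2·75.75 = 212.25.

212.25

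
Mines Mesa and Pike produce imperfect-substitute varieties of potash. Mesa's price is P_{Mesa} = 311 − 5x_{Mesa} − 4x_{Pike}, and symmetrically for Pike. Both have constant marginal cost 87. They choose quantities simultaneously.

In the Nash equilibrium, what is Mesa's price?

Mine Mesa's profit: π = x_{Mesa}(311 − 5x_{Mesa} − 4x_{Pike}) − 87x_{Mesa}.
∂π/∂x_{Mesa} = 224 − 10x_{Mesa} − 4x_{Pike} = 0 ⇒ x_{Mesa} = 22.4 − 0.4x_{Pike}.
The game is symmetric, so in equilibrium x_{Pike} = x_{Mesa}: the reaction function gives 1.4x_{Mesa} = 22.4, hence x_{Mesa} = 16.
P_{Mesa} = 311 − 5·16 − 4·16 = 167.

167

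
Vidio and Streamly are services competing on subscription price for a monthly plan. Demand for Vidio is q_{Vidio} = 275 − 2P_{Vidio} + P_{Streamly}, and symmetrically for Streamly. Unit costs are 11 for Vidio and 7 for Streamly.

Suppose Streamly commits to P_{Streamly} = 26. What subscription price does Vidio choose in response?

80.75

Vidio's profit: π = (P_{Vidio} − 11)(275 − 2P_{Vidio} + P_{Streamly}).
∂π/∂P_{Vidio} = 297 − 4P_{Vidio} + P_{Streamly} = 0 ⇒ P_{Vidio} = 74.25 + 0.25P_{Streamly}.
At P_{Streamly} = 26: P_{Vidio} = 74.25 + 0.25·26 = 80.75.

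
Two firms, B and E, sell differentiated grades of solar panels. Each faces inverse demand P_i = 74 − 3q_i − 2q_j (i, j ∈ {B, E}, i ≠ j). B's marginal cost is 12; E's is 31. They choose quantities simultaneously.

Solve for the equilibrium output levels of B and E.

8.9375, 4.1875

Firm B's profit: π = q_B(74 − 3q_B − 2q_E) − 12q_B.
∂π/∂q_B = 62 − 6q_B − 2q_E = 0 ⇒ q_B = 31/3 − (1/3)q_E.
Similarly q_E = 43/6 − (1/3)q_B.
Plugging q_E into B's best response: q_B = 31/3 − (1/3)(43/6 − (1/3)q_B) ⇒ (8/9)q_B = 143/18, so q_B = 8.9375.
Then q_E = 43/6 − (1/3)·8.9375 = 4.1875.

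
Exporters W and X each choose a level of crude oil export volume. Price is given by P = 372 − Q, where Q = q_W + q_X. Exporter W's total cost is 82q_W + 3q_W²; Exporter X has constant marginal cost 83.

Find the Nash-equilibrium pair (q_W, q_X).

Exporter W's profit: π = q_W(372 − (q_W + q_X)) − 82q_W − 3q_W².
∂π/∂q_W = 290 − 8q_W − q_X = 0, so q_W = 36.25 − 0.125q_X.
For X: ∂π/∂q_X = 289 − 2q_X − q_W = 0 ⇒ q_X = 144.5 − 0.5q_W.
Plugging q_X into W's best response: q_W = 36.25 − 0.125(144.5 − 0.5q_W) ⇒ 0.9375q_W = 18.1875, so q_W = 19.4.
Then q_X = 144.5 − 0.5·19.4 = 134.8.

19.4, 134.8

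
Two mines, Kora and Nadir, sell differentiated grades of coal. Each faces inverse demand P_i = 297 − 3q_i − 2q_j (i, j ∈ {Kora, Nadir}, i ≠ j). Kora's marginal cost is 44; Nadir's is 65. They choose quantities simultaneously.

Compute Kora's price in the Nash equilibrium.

Mine Kora's profit: π = q_{Kora}(297 − 3q_{Kora} − 2q_{Nadir}) − 44q_{Kora}.
∂π/∂q_{Kora} = 253 − 6q_{Kora} − 2q_{Nadir} = 0 ⇒ q_{Kora} = 253/6 − (1/3)q_{Nadir}.
Similarly q_{Nadir} = 116/3 − (1/3)q_{Kora}.
Plugging q_{Nadir} into Kora's best response: q_{Kora} = 253/6 − (1/3)(116/3 − (1/3)q_{Kora}) ⇒ (8/9)q_{Kora} = 527/18, so q_{Kora} = 32.9375.
Then q_{Nadir} = 116/3 − (1/3)·32.9375 = 27.6875.
P_{Kora} = 297 − 3·32.9375 − 2·27.6875 = 142.8125.

142.8125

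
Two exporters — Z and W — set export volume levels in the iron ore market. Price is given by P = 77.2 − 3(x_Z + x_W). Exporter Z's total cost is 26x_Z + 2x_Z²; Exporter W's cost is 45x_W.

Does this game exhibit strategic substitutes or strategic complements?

Exporter Z's profit: π = x_Z(77.2 − 3(x_Z + x_W)) − 26x_Z − 2x_Z².
∂π/∂x_Z = 51.2 − 10x_Z − 3x_W = 0, so x_Z = 5.12 − 0.3x_W.
The best-response slope dx_Z/dx_W = −0.3 < 0: the reaction function is downward-sloping, so the choices are strategic substitutes.

strategic substitutes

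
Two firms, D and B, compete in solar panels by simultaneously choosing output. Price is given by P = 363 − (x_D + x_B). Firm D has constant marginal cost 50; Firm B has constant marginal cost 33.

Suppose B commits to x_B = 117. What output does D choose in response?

Firm D's profit: π = x_D(363 − (x_D + x_B)) − 50x_D.
∂π/∂x_D = 313 − 2x_D − x_B = 0, so x_D = 156.5 − 0.5x_B.
At x_B = 117: x_D = 156.5 − 0.5·117 = 98.

98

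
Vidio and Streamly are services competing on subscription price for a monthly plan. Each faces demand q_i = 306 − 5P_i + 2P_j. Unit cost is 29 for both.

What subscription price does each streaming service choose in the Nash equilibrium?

Vidio's profit: π = (P_{Vidio} − 29)(306 − 5P_{Vidio} + 2P_{Streamly}).
∂π/∂P_{Vidio} = 451 − 10P_{Vidio} + 2P_{Streamly} = 0 ⇒ P_{Vidio} = 45.1 + 0.2P_{Streamly}.
Setting P_{Vidio} = P_{Streamly} in the reaction function: P_{Vidio} = 45.1 + 0.2P_{Vidio}, so P_{Vidio} = 45.1 / 0.8 = 56.375.

56.375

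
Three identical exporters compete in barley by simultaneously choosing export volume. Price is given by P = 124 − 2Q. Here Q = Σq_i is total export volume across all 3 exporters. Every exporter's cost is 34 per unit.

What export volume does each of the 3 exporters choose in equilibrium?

A representative exporter's profit is π_i = q_i(124 − 2Q) − 34q_i, with Q = q_i + Σ_{j≠i} q_j.
First-order condition: 90 − 4q_i − 2Σ_{j≠i} q_j = 0.
Imposing symmetry (q_j = q for all j) turns Σ_{j≠i} q_j into 2q, so 90 = 8q and q = 11.25.

11.25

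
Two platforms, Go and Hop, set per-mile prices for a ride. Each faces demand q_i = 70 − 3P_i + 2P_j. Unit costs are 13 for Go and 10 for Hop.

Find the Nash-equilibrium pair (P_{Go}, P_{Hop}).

26.6875, 25.5625

Go's profit: π = (P_{Go} − 13)(70 − 3P_{Go} + 2P_{Hop}).
∂π/∂P_{Go} = 109 − 6P_{Go} + 2P_{Hop} = 0 ⇒ P_{Go} = 109/6 + (1/3)P_{Hop}.
Similarly P_{Hop} = 50/3 + (1/3)P_{Go}.
Solving the two reaction functions simultaneously: (1 − (1/3)(1/3))P_{Go} = 109/6 + (1/3)·(50/3), so (8/9)P_{Go} = 427/18 and P_{Go} = 26.6875.
Then P_{Hop} = 50/3 + (1/3)·26.6875 = 25.5625.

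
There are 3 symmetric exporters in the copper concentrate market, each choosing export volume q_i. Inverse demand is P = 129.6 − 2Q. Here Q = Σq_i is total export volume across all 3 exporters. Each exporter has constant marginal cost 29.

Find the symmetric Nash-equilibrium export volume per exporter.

A representative exporter's profit is π_i = q_i(129.6 − 2Q) − 29q_i, with Q = q_i + Σ_{j≠i} q_j.
First-order condition: 100.6 − 4q_i − 2Σ_{j≠i} q_j = 0.
In a symmetric equilibrium every exporter chooses the same q, so Σ_{j≠i} q_j = 2q. The condition becomes 100.6 − 8q = 0, giving q = 100.6/8 = 12.575.

12.575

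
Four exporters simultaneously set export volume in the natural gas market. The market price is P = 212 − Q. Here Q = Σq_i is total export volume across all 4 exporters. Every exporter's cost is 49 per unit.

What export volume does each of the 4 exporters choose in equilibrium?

A representative exporter's profit is π_i = q_i(212 − Q) − 49q_i, with Q = q_i + Σ_{j≠i} q_j.
First-order condition: 163 − 2q_i − Σ_{j≠i} q_j = 0.
With identical exporters, set every q_j = q: then 163 − 2q − 3q = 0, i.e. q = 163/5 = 32.6.

32.6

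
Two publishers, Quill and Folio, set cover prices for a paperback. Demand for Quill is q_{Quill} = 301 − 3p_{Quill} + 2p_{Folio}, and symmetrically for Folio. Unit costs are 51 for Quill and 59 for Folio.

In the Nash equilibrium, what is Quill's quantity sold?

Quill's profit: π = (p_{Quill} − 51)(301 − 3p_{Quill} + 2p_{Folio}).
∂π/∂p_{Quill} = 454 − 6p_{Quill} + 2p_{Folio} = 0 ⇒ p_{Quill} = 227/3 + (1/3)p_{Folio}.
Similarly p_{Folio} = 239/3 + (1/3)p_{Quill}.
Plugging p_{Folio} into Quill's best response: p_{Quill} = 227/3 + (1/3)(239/3 + (1/3)p_{Quill}) ⇒ (8/9)p_{Quill} = 920/9, so p_{Quill} = 115.
Then p_{Folio} = 239/3 + (1/3)·115 = 118.
q_{Quill} = 301 − 3·115 + 2·118 = 192.

192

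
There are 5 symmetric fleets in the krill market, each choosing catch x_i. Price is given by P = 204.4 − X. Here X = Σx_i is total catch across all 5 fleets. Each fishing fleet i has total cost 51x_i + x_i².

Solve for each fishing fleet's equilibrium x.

A representative fishing fleet's profit is π_i = x_i(204.4 − X) − 51x_i − x_i², with X = x_i + Σ_{j≠i} x_j.
First-order condition: 153.4 − 4x_i − Σ_{j≠i} x_j = 0.
Imposing symmetry (x_j = x for all j) turns Σ_{j≠i} x_j into 4x, so 153.4 = 8x and x = 19.175.

19.175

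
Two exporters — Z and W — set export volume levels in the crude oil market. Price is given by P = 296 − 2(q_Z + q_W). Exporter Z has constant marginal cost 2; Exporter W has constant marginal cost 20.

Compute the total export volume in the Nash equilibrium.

95

Exporter Z's profit: π = q_Z(296 − 2(q_Z + q_W)) − 2q_Z.
∂π/∂q_Z = 294 − 4q_Z − 2q_W = 0, so q_Z = 73.5 − 0.5q_W.
By the same steps for W: q_W = 69 − 0.5q_Z.
Solving the two reaction functions simultaneously: (1 − (−0.5)(−0.5))q_Z = 73.5 − 0.5·69, so 0.75q_Z = 39 and q_Z = 52.
Then q_W = 69 − 0.5·52 = 43.
Total export volume: 52 + 43 = 95.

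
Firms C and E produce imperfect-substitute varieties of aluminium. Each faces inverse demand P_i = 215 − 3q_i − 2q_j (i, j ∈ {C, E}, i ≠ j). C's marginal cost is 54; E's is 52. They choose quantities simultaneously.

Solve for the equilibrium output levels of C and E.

20, 20.5

Firm C's profit: π = q_C(215 − 3q_C − 2q_E) − 54q_C.
∂π/∂q_C = 161 − 6q_C − 2q_E = 0 ⇒ q_C = 161/6 − (1/3)q_E.
Similarly q_E = 163/6 − (1/3)q_C.
Solving the two reaction functions simultaneously: (1 − (−1/3)(−1/3))q_C = 161/6 − (1/3)·(163/6), so (8/9)q_C = 160/9 and q_C = 20.
Then q_E = 163/6 − (1/3)·20 = 20.5.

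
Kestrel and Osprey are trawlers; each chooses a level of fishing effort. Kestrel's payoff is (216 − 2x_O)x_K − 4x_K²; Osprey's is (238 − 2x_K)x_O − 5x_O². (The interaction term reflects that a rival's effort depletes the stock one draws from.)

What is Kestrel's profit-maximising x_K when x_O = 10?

24.5

Expanding Kestrel's payoff: 216x_K − 2x_Ox_K − 4x_K².
∂π/∂x_K = 216 − 2x_O − 8x_K = 0, so x_K = 27 − 0.25x_O.
At x_O = 10: x_K = 27 − 0.25·10 = 24.5.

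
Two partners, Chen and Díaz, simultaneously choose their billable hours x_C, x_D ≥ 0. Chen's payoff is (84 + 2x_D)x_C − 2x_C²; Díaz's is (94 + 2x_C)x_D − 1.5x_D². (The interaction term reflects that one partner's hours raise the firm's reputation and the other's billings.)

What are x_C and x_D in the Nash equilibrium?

55, 68

Expanding Chen's payoff: 84x_C + 2x_Dx_C − 2x_C².
∂π/∂x_C = 84 + 2x_D − 4x_C = 0, so x_C = 21 + 0.5x_D.
Likewise for Díaz: x_D = 94/3 + (2/3)x_C.
Substituting the second reaction function into the first: x_C = 21 + 0.5(94/3 + (2/3)x_C), which gives (2/3)x_C = 110/3 ⇒ x_C = 55.
Then x_D = 94/3 + (2/3)·55 = 68.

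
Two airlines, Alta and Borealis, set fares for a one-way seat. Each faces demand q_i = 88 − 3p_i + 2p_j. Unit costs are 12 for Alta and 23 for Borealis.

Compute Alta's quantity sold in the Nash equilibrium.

Alta's profit: π = (p_{Alta} − 12)(88 − 3p_{Alta} + 2p_{Borealis}).
∂π/∂p_{Alta} = 124 − 6p_{Alta} + 2p_{Borealis} = 0 ⇒ p_{Alta} = 62/3 + (1/3)p_{Borealis}.
Similarly p_{Borealis} = 157/6 + (1/3)p_{Alta}.
Plugging p_{Borealis} into Alta's best response: p_{Alta} = 62/3 + (1/3)(157/6 + (1/3)p_{Alta}) ⇒ (8/9)p_{Alta} = 529/18, so p_{Alta} = 33.0625.
Then p_{Borealis} = 157/6 + (1/3)·33.0625 = 37.1875.
q_{Alta} = 88 − 3·33.0625 + 2·37.1875 = 63.1875.

63.1875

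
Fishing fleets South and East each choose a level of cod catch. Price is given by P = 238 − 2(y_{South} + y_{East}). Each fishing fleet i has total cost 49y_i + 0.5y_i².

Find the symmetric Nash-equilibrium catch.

Fishing fleet South's profit: π = y_{South}(238 − 2(y_{South} + y_{East})) − 49y_{South} − 0.5y_{South}².
∂π/∂y_{South} = 189 − 5y_{South} − 2y_{East} = 0, so y_{South} = 37.8 − 0.4y_{East}.
The game is symmetric, so in equilibrium y_{East} = y_{South}: the reaction function gives 1.4y_{South} = 37.8, hence y_{South} = 27.

27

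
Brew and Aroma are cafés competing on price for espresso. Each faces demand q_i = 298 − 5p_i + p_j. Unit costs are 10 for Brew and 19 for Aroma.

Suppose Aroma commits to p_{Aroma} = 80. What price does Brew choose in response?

Brew's profit: π = (p_{Brew} − 10)(298 − 5p_{Brew} + p_{Aroma}).
∂π/∂p_{Brew} = 348 − 10p_{Brew} + p_{Aroma} = 0 ⇒ p_{Brew} = 34.8 + 0.1p_{Aroma}.
At p_{Aroma} = 80: p_{Brew} = 34.8 + 0.1·80 = 42.8.

42.8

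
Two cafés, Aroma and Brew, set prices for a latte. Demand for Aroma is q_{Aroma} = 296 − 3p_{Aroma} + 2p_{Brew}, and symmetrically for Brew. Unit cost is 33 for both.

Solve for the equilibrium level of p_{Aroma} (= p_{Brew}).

Aroma's profit: π = (p_{Aroma} − 33)(296 − 3p_{Aroma} + 2p_{Brew}).
∂π/∂p_{Aroma} = 395 − 6p_{Aroma} + 2p_{Brew} = 0 ⇒ p_{Aroma} = 395/6 + (1/3)p_{Brew}.
Setting p_{Aroma} = p_{Brew} in the reaction function: p_{Aroma} = 395/6 + (1/3)p_{Aroma}, so p_{Aroma} = (395/6) / (2/3) = 98.75.

98.75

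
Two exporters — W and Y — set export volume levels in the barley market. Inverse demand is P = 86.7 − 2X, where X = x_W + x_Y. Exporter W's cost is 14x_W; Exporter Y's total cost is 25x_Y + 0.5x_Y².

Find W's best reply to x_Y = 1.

17.675

Exporter W's profit: π = x_W(86.7 − 2(x_W + x_Y)) − 14x_W.
∂π/∂x_W = 72.7 − 4x_W − 2x_Y = 0, so x_W = 18.175 − 0.5x_Y.
At x_Y = 1: x_W = 18.175 − 0.5·1 = 17.675.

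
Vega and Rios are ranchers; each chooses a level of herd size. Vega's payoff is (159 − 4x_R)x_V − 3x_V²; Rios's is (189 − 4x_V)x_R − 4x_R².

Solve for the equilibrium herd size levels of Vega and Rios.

16.125, 15.5625

Expanding Vega's payoff: 159x_V − 4x_Rx_V − 3x_V².
∂π/∂x_V = 159 − 4x_R − 6x_V = 0, so x_V = 26.5 − (2/3)x_R.
Likewise for Rios: x_R = 23.625 − 0.5x_V.
Solving the two reaction functions simultaneously: (1 − (−2/3)(−0.5))x_V = 26.5 − (2/3)·23.625, so (2/3)x_V = 10.75 and x_V = 16.125.
Then x_R = 23.625 − 0.5·16.125 = 15.5625.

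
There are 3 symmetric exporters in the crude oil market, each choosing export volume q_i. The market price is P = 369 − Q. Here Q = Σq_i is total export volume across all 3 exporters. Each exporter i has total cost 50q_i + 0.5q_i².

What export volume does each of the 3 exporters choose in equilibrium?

63.8

A representative exporter's profit is π_i = q_i(369 − Q) − 50q_i − 0.5q_i², with Q = q_i + Σ_{j≠i} q_j.
First-order condition: 319 − 3q_i − Σ_{j≠i} q_j = 0.
Imposing symmetry (q_j = q for all j) turns Σ_{j≠i} q_j into 2q, so 319 = 5q and q = 63.8.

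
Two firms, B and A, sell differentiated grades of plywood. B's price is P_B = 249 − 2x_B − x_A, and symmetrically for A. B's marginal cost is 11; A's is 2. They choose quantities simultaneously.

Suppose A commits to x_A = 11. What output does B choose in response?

56.75

Firm B's profit: π = x_B(249 − 2x_B − x_A) − 11x_B.
∂π/∂x_B = 238 − 4x_B − x_A = 0 ⇒ x_B = 59.5 − 0.25x_A.
At x_A = 11: x_B = 59.5 − 0.25·11 = 56.75.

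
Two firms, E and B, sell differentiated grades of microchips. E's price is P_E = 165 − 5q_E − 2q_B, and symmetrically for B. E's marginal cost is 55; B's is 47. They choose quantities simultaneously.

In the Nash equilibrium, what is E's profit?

Firm E's profit: π = q_E(165 − 5q_E − 2q_B) − 55q_E.
∂π/∂q_E = 110 − 10q_E − 2q_B = 0 ⇒ q_E = 11 − 0.2q_B.
Similarly q_B = 11.8 − 0.2q_E.
Solving the two reaction functions simultaneously: (1 − (−0.2)(−0.2))q_E = 11 − 0.2·11.8, so 0.96q_E = 8.64 and q_E = 9.
Then q_B = 11.8 − 0.2·9 = 10.
P_E = 165 − 5·9 − 2·10 = 100.
Profit = (100 − 55)·9 = 405.

405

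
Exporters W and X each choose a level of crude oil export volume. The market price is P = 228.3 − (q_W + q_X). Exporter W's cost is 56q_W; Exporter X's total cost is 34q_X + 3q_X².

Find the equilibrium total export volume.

Exporter W's profit: π = q_W(228.3 − (q_W + q_X)) − 56q_W.
∂π/∂q_W = 172.3 − 2q_W − q_X = 0, so q_W = 86.15 − 0.5q_X.
For X: ∂π/∂q_X = 194.3 − 8q_X − q_W = 0 ⇒ q_X = 24.2875 − 0.125q_W.
Solving the two reaction functions simultaneously: (1 − (−0.5)(−0.125))q_W = 86.15 − 0.5·24.2875, so 0.9375q_W = 11841/160 and q_W = 78.94.
Then q_X = 24.2875 − 0.125·78.94 = 14.42.
Total export volume: 78.94 + 14.42 = 93.36.

93.36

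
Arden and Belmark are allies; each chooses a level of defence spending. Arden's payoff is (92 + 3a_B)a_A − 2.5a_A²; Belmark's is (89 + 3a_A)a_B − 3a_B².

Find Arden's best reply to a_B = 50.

48.4

Expanding Arden's payoff: 92a_A + 3a_Ba_A − 2.5a_A².
∂π/∂a_A = 92 + 3a_B − 5a_A = 0, so a_A = 18.4 + 0.6a_B.
At a_B = 50: a_A = 18.4 + 0.6·50 = 48.4.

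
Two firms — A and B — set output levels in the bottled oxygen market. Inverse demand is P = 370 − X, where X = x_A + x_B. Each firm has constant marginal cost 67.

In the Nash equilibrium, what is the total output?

Firm A's profit: π = x_A(370 − (x_A + x_B)) − 67x_A.
∂π/∂x_A = 303 − 2x_A − x_B = 0, so x_A = 151.5 − 0.5x_B.
By symmetry x_B = x_A; substituting into the reaction function, 1.5x_A = 151.5 and x_A = 101.
Total output: 101 + 101 = 202.

202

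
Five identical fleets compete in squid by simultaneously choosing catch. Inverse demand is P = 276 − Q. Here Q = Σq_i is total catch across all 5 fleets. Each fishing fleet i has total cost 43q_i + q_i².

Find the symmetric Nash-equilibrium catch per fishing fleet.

29.125

A representative fishing fleet's profit is π_i = q_i(276 − Q) − 43q_i − q_i², with Q = q_i + Σ_{j≠i} q_j.
First-order condition: 233 − 4q_i − Σ_{j≠i} q_j = 0.
Imposing symmetry (q_j = q for all j) turns Σ_{j≠i} q_j into 4q, so 233 = 8q and q = 29.125.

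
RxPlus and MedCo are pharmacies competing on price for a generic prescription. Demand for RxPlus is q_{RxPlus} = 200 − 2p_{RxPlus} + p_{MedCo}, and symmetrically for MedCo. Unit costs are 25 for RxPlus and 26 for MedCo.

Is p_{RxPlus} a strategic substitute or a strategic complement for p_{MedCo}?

RxPlus's profit: π = (p_{RxPlus} − 25)(200 − 2p_{RxPlus} + p_{MedCo}).
∂π/∂p_{RxPlus} = 250 − 4p_{RxPlus} + p_{MedCo} = 0 ⇒ p_{RxPlus} = 62.5 + 0.25p_{MedCo}.
The best-response slope dp_{RxPlus}/dp_{MedCo} = 0.25 > 0: the reaction function is upward-sloping, so the choices are strategic complements.

strategic complements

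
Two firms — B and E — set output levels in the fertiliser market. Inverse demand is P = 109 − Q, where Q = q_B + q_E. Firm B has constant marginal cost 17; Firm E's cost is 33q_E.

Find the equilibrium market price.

Firm B's profit: π = q_B(109 − (q_B + q_E)) − 17q_B.
∂π/∂q_B = 92 − 2q_B − q_E = 0, so q_B = 46 − 0.5q_E.
By the same steps for E: q_E = 38 − 0.5q_B.
Solving the two reaction functions simultaneously: (1 − (−0.5)(−0.5))q_B = 46 − 0.5·38, so 0.75q_B = 27 and q_B = 36.
Then q_E = 38 − 0.5·36 = 20.
Equilibrium price: P = 109 − 56 = 53.

53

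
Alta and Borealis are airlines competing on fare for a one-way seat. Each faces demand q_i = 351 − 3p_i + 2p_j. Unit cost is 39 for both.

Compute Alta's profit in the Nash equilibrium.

18252

Alta's profit: π = (p_{Alta} − 39)(351 − 3p_{Alta} + 2p_{Borealis}).
∂π/∂p_{Alta} = 468 − 6p_{Alta} + 2p_{Borealis} = 0 ⇒ p_{Alta} = 78 + (1/3)p_{Borealis}.
The game is symmetric, so in equilibrium p_{Borealis} = p_{Alta}: the reaction function gives (2/3)p_{Alta} = 78, hence p_{Alta} = 117.
q_{Alta} = 351 − 3·117 + 2·117 = 234.
Profit = (117 − 39)·234 = 18252.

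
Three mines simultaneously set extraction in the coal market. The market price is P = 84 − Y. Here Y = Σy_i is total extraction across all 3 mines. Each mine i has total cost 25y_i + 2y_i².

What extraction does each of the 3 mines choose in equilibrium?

7.375

A representative mine's profit is π_i = y_i(84 − Y) − 25y_i − 2y_i², with Y = y_i + Σ_{j≠i} y_j.
First-order condition: 59 − 6y_i − Σ_{j≠i} y_j = 0.
In a symmetric equilibrium every mine chooses the same y, so Σ_{j≠i} y_j = 2y. The condition becomes 59 − 8y = 0, giving y = 59/8 = 7.375.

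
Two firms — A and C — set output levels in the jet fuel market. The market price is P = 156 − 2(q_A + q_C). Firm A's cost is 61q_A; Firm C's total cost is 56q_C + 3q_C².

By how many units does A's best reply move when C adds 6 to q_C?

-3

Firm A's profit: π = q_A(156 − 2(q_A + q_C)) − 61q_A.
∂π/∂q_A = 95 − 4q_A − 2q_C = 0, so q_A = 23.75 − 0.5q_C.
The reaction-function slope is −0.5, so a 6-unit rise in q_C moves q_A by −0.5 × 6 = −3. A's best response falls — the actions are strategic substitutes.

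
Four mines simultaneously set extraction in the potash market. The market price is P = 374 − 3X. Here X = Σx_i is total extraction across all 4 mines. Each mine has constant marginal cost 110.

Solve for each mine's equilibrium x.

17.6

A representative mine's profit is π_i = x_i(374 − 3X) − 110x_i, with X = x_i + Σ_{j≠i} x_j.
First-order condition: 264 − 6x_i − 3Σ_{j≠i} x_j = 0.
Imposing symmetry (x_j = x for all j) turns Σ_{j≠i} x_j into 3x, so 264 = 15x and x = 17.6.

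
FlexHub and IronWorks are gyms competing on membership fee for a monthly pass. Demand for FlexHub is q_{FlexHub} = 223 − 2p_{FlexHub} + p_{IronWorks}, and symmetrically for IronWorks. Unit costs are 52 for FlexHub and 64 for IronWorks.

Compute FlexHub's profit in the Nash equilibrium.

FlexHub's profit: π = (p_{FlexHub} − 52)(223 − 2p_{FlexHub} + p_{IronWorks}).
∂π/∂p_{FlexHub} = 327 − 4p_{FlexHub} + p_{IronWorks} = 0 ⇒ p_{FlexHub} = 81.75 + 0.25p_{IronWorks}.
Similarly p_{IronWorks} = 87.75 + 0.25p_{FlexHub}.
Substituting the second reaction function into the first: p_{FlexHub} = 81.75 + 0.25(87.75 + 0.25p_{FlexHub}), which gives 0.9375p_{FlexHub} = 103.6875 ⇒ p_{FlexHub} = 110.6.
Then p_{IronWorks} = 87.75 + 0.25·110.6 = 115.4.
q_{FlexHub} = 223 − 2·110.6 + 115.4 = 117.2.
Profit = (110.6 − 52)·117.2 = 6867.92.

6867.92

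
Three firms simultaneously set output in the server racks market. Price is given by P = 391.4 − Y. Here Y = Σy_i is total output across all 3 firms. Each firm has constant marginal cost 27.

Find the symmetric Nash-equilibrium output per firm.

91.1

A representative firm's profit is π_i = y_i(391.4 − Y) − 27y_i, with Y = y_i + Σ_{j≠i} y_j.
First-order condition: 364.4 − 2y_i − Σ_{j≠i} y_j = 0.
Imposing symmetry (y_j = y for all j) turns Σ_{j≠i} y_j into 2y, so 364.4 = 4y and y = 91.1.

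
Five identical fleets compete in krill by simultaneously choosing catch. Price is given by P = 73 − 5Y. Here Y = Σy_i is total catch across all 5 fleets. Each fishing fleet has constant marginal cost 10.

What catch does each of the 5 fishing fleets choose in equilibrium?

2.1

A representative fishing fleet's profit is π_i = y_i(73 − 5Y) − 10y_i, with Y = y_i + Σ_{j≠i} y_j.
First-order condition: 63 − 10y_i − 5Σ_{j≠i} y_j = 0.
Imposing symmetry (y_j = y for all j) turns Σ_{j≠i} y_j into 4y, so 63 = 30y and y = 2.1.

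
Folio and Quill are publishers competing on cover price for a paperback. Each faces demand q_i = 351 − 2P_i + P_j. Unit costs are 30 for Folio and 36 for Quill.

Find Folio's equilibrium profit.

Folio's profit: π = (P_{Folio} − 30)(351 − 2P_{Folio} + P_{Quill}).
∂π/∂P_{Folio} = 411 − 4P_{Folio} + P_{Quill} = 0 ⇒ P_{Folio} = 102.75 + 0.25P_{Quill}.
Similarly P_{Quill} = 105.75 + 0.25P_{Folio}.
Solving the two reaction functions simultaneously: (1 − (0.25)(0.25))P_{Folio} = 102.75 + 0.25·105.75, so 0.9375P_{Folio} = 129.1875 and P_{Folio} = 137.8.
Then P_{Quill} = 105.75 + 0.25·137.8 = 140.2.
q_{Folio} = 351 − 2·137.8 + 140.2 = 215.6.
Profit = (137.8 − 30)·215.6 = 23241.68.

23241.68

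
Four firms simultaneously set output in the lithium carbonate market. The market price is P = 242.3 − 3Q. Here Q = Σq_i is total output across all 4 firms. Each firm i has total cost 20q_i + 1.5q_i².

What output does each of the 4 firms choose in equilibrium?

A representative firm's profit is π_i = q_i(242.3 − 3Q) − 20q_i − 1.5q_i², with Q = q_i + Σ_{j≠i} q_j.
First-order condition: 222.3 − 9q_i − 3Σ_{j≠i} q_j = 0.
In a symmetric equilibrium every firm chooses the same q, so Σ_{j≠i} q_j = 3q. The condition becomes 222.3 − 18q = 0, giving q = 222.3/18 = 12.35.

12.35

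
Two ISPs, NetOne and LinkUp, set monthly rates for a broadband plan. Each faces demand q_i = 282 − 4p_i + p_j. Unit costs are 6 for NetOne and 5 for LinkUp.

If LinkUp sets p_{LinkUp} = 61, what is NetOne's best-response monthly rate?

45.875

NetOne's profit: π = (p_{NetOne} − 6)(282 − 4p_{NetOne} + p_{LinkUp}).
∂π/∂p_{NetOne} = 306 − 8p_{NetOne} + p_{LinkUp} = 0 ⇒ p_{NetOne} = 38.25 + 0.125p_{LinkUp}.
At p_{LinkUp} = 61: p_{NetOne} = 38.25 + 0.125·61 = 45.875.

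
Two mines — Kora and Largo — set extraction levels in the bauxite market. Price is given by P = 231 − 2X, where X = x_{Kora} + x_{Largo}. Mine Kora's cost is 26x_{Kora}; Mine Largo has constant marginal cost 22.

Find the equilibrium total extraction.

Mine Kora's profit: π = x_{Kora}(231 − 2(x_{Kora} + x_{Largo})) − 26x_{Kora}.
∂π/∂x_{Kora} = 205 − 4x_{Kora} − 2x_{Largo} = 0, so x_{Kora} = 51.25 − 0.5x_{Largo}.
By the same steps for Largo: x_{Largo} = 52.25 − 0.5x_{Kora}.
Substituting the second reaction function into the first: x_{Kora} = 51.25 − 0.5(52.25 − 0.5x_{Kora}), which gives 0.75x_{Kora} = 25.125 ⇒ x_{Kora} = 33.5.
Then x_{Largo} = 52.25 − 0.5·33.5 = 35.5.
Total extraction: 33.5 + 35.5 = 69.

69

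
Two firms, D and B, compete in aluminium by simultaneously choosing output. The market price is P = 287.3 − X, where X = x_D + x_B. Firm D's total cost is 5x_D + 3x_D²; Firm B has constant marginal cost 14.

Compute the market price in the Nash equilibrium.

Firm D's profit: π = x_D(287.3 − (x_D + x_B)) − 5x_D − 3x_D².
∂π/∂x_D = 282.3 − 8x_D − x_B = 0, so x_D = 35.2875 − 0.125x_B.
For B: ∂π/∂x_B = 273.3 − 2x_B − x_D = 0 ⇒ x_B = 136.65 − 0.5x_D.
Solving the two reaction functions simultaneously: (1 − (−0.125)(−0.5))x_D = 35.2875 − 0.125·136.65, so 0.9375x_D = 2913/160 and x_D = 19.42.
Then x_B = 136.65 − 0.5·19.42 = 126.94.
Equilibrium price: P = 287.3 − 146.36 = 140.94.

140.94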